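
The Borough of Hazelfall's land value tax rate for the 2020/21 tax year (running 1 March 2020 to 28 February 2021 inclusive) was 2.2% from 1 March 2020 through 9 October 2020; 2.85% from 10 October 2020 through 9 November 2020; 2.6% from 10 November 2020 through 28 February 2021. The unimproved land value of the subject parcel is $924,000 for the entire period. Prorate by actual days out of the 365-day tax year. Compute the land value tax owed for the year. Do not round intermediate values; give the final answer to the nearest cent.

1 March – 9 October 2020: 223 days at 2.2% → $924,000 × 2.2% × 223/365 = $12,419.5726
10 October – 9 November 2020: 31 days at 2.85% → $924,000 × 2.85% × 31/365 = $2,236.5863
10 November 2020 – 28 February 2021: 111 days at 2.6% → $924,000 × 2.6% × 111/365 = $7,305.9288
Total = $21,962.0877

$21,962.09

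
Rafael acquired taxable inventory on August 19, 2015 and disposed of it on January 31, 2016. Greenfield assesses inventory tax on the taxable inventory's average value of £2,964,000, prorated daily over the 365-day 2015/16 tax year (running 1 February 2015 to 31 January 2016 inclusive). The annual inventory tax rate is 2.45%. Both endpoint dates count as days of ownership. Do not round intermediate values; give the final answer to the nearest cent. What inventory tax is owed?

Days held (August 19, 2015 – January 31, 2016): 166 out of 365
Tax = £2,964,000 × 2.45% × 166/365 = £33,026.2685

£33,026.27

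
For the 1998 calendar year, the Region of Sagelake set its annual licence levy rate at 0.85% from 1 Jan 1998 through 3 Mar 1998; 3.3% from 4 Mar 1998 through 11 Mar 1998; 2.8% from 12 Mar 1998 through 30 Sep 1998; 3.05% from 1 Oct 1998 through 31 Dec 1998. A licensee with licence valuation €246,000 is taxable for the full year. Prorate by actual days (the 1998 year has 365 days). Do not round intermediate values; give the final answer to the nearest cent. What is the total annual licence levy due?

€6,255.14

1 Jan – 3 Mar 1998: 62 days at 0.85% → €246,000 × 0.85% × 62/365 = €355.1836
4 Mar – 11 Mar 1998: 8 days at 3.3% → €246,000 × 3.3% × 8/365 = €177.9288
12 Mar – 30 Sep 1998: 203 days at 2.8% → €246,000 × 2.8% × 203/365 = €3,830.8603
1 Oct – 31 Dec 1998: 92 days at 3.05% → €246,000 × 3.05% × 92/365 = €1,891.1671
Total = €6,255.1397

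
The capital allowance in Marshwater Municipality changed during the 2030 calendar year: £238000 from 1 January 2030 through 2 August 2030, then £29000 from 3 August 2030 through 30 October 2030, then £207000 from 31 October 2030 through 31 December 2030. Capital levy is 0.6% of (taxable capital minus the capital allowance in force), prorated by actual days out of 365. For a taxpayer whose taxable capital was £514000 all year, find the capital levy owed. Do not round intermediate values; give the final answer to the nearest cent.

1 January – 2 August 2030: 214 days, exemption £238000 → (£514000 − £238000) × 0.6% × 214/365 = £970.9151
3 August – 30 October 2030: 89 days, exemption £29000 → (£514000 − £29000) × 0.6% × 89/365 = £709.5616
31 October – 31 December 2030: 62 days, exemption £207000 → (£514000 − £207000) × 0.6% × 62/365 = £312.8877
Total = £1993.3644

£1993.36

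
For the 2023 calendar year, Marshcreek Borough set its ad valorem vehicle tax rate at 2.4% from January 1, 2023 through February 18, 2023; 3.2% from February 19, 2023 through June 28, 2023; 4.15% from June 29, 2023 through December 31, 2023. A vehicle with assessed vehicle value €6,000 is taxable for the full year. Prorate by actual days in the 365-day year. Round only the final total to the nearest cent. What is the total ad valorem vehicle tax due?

€214.60

January 1 – February 18, 2023: 49 days at 2.4% → €6,000 × 2.4% × 49/365 = €19.3315
February 19 – June 28, 2023: 130 days at 3.2% → €6,000 × 3.2% × 130/365 = €68.3836
June 29 – December 31, 2023: 186 days at 4.15% → €6,000 × 4.15% × 186/365 = €126.8877
Total = €214.6027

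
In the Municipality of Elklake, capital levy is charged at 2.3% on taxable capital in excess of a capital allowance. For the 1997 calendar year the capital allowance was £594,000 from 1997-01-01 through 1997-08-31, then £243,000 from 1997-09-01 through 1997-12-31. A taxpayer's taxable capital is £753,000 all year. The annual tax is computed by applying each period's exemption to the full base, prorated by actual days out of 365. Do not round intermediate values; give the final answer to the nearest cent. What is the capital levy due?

£6,355.37

1997-01-01 to 1997-08-31: 243 days, exemption £594,000 → (£753,000 − £594,000) × 2.3% × 243/365 = £2,434.6603
1997-09-01 to 1997-12-31: 122 days, exemption £243,000 → (£753,000 − £243,000) × 2.3% × 122/365 = £3,920.7123
Total = £6,355.3726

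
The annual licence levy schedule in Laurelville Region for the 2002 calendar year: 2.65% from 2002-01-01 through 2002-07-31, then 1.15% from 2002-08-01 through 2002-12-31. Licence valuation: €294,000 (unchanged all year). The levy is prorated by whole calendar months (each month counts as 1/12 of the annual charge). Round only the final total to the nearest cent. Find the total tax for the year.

€5,953.50

2002-01-01 to 2002-07-31: 7 months at 2.65% → €294,000 × 2.65% × 7/12 = €4,544.7500
2002-08-01 to 2002-12-31: 5 months at 1.15% → €294,000 × 1.15% × 5/12 = €1,408.7500
Total = €5,953.5000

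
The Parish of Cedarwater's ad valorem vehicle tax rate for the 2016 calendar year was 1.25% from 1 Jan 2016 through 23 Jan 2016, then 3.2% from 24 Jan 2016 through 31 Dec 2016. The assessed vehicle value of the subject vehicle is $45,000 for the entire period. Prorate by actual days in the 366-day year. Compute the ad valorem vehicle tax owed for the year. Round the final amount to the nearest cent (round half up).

$1,384.86

1 Jan – 23 Jan 2016: 23 days at 1.25% → $45,000 × 1.25% × 23/366 = $35.3484
24 Jan – 31 Dec 2016: 343 days at 3.2% → $45,000 × 3.2% × 343/366 = $1,349.5082
Total = $1,384.8566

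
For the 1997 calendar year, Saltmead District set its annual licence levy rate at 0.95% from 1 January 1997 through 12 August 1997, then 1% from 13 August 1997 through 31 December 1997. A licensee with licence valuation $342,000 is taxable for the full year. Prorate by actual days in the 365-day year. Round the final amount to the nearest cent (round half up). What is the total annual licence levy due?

1 January – 12 August 1997: 224 days at 0.95% → $342,000 × 0.95% × 224/365 = $1,993.9068
13 August – 31 December 1997: 141 days at 1% → $342,000 × 1% × 141/365 = $1,321.1507
Total = $3,315.0575

$3,315.06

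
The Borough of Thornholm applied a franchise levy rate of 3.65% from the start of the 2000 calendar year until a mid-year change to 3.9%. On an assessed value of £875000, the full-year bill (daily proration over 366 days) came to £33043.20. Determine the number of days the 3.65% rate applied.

181 days

Let d = days at the first rate; then 366 − d days at the second rate.
£875000 × [3.65%·d + 3.9%·(366−d)] / 366 = £33043.20
Solving gives d = 181, so the new rate took effect on 30 June 2000.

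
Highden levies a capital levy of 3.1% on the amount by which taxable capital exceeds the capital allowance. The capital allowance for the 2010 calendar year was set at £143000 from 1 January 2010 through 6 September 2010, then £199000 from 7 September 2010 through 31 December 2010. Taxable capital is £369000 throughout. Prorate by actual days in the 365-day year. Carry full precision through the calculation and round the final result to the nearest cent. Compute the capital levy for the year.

1 January – 6 September 2010: 249 days, exemption £143000 → (£369000 − £143000) × 3.1% × 249/365 = £4779.4356
7 September – 31 December 2010: 116 days, exemption £199000 → (£369000 − £199000) × 3.1% × 116/365 = £1674.8493
Total = £6454.2849

£6454.28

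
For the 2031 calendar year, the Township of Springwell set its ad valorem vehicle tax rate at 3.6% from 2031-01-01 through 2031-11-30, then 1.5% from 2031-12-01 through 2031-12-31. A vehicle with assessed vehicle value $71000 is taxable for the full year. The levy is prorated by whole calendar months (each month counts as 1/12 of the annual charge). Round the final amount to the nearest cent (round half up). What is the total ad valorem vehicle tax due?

$2431.75

2031-01-01 to 2031-11-30: 11 months at 3.6% → $71000 × 3.6% × 11/12 = $2343.0000
2031-12-01 to 2031-12-31: 1 month at 1.5% → $71000 × 1.5% × 1/12 = $88.7500
Total = $2431.7500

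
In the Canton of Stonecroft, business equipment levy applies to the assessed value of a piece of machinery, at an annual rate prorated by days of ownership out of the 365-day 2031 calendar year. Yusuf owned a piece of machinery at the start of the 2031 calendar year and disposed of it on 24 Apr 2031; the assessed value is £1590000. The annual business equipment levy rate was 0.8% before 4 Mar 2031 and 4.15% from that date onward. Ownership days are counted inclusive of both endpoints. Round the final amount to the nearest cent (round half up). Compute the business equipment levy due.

1 Jan – 3 Mar 2031: 62 days at 0.8% → £1590000 × 0.8% × 62/365 = £2160.6575
4 Mar – 24 Apr 2031: 52 days at 4.15% → £1590000 × 4.15% × 52/365 = £9400.6027
Total = £11561.2603

£11561.26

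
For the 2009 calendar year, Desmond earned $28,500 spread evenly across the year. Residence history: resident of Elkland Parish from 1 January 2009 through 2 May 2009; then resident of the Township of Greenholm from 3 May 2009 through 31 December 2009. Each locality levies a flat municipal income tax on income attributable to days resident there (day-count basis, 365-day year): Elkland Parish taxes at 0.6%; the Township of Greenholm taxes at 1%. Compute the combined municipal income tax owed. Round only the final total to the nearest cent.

Elkland Parish, 1 January – 2 May 2009: 122 days → $28,500 × 0.6% × 122/365 = $57.1562
The Township of Greenholm, 3 May – 31 December 2009: 243 days → $28,500 × 1% × 243/365 = $189.7397
Total = $246.8959

$246.90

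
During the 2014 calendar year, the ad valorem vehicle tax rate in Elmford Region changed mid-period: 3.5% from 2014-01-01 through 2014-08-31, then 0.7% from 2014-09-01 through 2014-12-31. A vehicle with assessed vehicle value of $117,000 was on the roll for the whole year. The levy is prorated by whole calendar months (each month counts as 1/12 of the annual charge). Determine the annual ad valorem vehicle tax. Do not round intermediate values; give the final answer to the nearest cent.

2014-01-01 to 2014-08-31: 8 months at 3.5% → $117,000 × 3.5% × 8/12 = $2,730.0000
2014-09-01 to 2014-12-31: 4 months at 0.7% → $117,000 × 0.7% × 4/12 = $273.0000
Total = $3,003.0000

$3,003.00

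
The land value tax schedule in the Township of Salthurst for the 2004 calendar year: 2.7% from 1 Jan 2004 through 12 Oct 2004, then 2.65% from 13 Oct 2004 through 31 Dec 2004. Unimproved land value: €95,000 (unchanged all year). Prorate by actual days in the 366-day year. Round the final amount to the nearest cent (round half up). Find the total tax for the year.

€2,554.62

1 Jan – 12 Oct 2004: 286 days at 2.7% → €95,000 × 2.7% × 286/366 = €2,004.3443
13 Oct – 31 Dec 2004: 80 days at 2.65% → €95,000 × 2.65% × 80/366 = €550.2732
Total = €2,554.6175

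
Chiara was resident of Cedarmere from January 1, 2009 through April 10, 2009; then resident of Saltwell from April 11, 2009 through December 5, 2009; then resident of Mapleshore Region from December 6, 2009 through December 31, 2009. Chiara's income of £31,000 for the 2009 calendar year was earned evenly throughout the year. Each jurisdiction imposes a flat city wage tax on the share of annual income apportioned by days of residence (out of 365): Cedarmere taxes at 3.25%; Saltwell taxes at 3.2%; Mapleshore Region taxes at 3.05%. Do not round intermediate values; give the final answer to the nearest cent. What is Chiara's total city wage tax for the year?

£992.93

Cedarmere, January 1 – April 10, 2009: 100 days → £31,000 × 3.25% × 100/365 = £276.0274
Saltwell, April 11 – December 5, 2009: 239 days → £31,000 × 3.2% × 239/365 = £649.5562
Mapleshore Region, December 6 – December 31, 2009: 26 days → £31,000 × 3.05% × 26/365 = £67.3507
Total = £992.9342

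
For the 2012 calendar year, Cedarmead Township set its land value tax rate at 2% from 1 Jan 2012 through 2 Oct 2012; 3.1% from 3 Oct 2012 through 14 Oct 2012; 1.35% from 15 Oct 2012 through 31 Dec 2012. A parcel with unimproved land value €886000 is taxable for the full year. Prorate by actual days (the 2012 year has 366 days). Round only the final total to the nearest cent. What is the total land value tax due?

1 Jan – 2 Oct 2012: 276 days at 2% → €886000 × 2% × 276/366 = €13362.6230
3 Oct – 14 Oct 2012: 12 days at 3.1% → €886000 × 3.1% × 12/366 = €900.5246
15 Oct – 31 Dec 2012: 78 days at 1.35% → €886000 × 1.35% × 78/366 = €2549.0656
Total = €16812.2131

€16812.21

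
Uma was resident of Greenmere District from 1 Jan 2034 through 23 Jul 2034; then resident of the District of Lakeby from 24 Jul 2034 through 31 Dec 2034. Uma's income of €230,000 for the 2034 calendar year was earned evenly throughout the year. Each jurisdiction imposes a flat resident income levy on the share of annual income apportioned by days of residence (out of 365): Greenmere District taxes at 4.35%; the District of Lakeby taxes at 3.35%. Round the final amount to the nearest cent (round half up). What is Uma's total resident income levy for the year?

€8,990.48

Greenmere District, 1 Jan – 23 Jul 2034: 204 days → €230,000 × 4.35% × 204/365 = €5,591.8356
The District of Lakeby, 24 Jul – 31 Dec 2034: 161 days → €230,000 × 3.35% × 161/365 = €3,398.6438
Total = €8,990.4795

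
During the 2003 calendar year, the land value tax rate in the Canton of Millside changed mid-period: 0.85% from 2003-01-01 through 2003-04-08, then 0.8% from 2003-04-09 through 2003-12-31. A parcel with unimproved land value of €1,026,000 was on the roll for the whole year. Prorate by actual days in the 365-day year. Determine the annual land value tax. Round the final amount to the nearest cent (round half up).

2003-01-01 to 2003-04-08: 98 days at 0.85% → €1,026,000 × 0.85% × 98/365 = €2,341.5288
2003-04-09 to 2003-12-31: 267 days at 0.8% → €1,026,000 × 0.8% × 267/365 = €6,004.2082
Total = €8,345.7370

€8,345.74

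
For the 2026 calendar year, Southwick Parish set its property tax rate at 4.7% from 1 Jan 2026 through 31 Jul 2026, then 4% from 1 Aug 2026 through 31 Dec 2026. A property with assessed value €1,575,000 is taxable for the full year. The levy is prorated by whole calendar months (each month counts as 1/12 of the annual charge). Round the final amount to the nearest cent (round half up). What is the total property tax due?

€69,431.25

1 Jan – 31 Jul 2026: 7 months at 4.7% → €1,575,000 × 4.7% × 7/12 = €43,181.2500
1 Aug – 31 Dec 2026: 5 months at 4% → €1,575,000 × 4% × 5/12 = €26,250.0000
Total = €69,431.2500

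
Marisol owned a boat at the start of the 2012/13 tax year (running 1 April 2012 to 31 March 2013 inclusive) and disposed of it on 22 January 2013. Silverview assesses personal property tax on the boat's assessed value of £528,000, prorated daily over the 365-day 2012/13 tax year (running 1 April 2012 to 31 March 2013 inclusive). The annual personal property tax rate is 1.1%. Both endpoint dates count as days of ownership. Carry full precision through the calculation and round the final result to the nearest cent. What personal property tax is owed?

£4,725.96

Days held (1 April 2012 – 22 January 2013): 297 out of 365
Tax = £528,000 × 1.1% × 297/365 = £4,725.9616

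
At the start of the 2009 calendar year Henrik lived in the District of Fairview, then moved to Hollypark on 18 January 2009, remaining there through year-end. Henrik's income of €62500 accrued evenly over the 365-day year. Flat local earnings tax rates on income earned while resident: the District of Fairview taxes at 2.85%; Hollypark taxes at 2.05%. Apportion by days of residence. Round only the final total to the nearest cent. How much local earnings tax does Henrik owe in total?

€1304.54

The District of Fairview, 1 January – 17 January 2009: 17 days → €62500 × 2.85% × 17/365 = €82.9623
Hollypark, 18 January – 31 December 2009: 348 days → €62500 × 2.05% × 348/365 = €1221.5753
Total = €1304.5377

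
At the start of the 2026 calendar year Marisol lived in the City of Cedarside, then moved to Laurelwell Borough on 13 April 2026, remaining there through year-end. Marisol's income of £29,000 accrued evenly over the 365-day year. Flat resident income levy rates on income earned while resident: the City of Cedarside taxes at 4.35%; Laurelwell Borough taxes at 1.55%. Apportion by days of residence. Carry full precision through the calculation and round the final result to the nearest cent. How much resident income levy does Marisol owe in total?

£676.42

The City of Cedarside, 1 January – 12 April 2026: 102 days → £29,000 × 4.35% × 102/365 = £352.5288
Laurelwell Borough, 13 April – 31 December 2026: 263 days → £29,000 × 1.55% × 263/365 = £323.8863
Total = £676.4151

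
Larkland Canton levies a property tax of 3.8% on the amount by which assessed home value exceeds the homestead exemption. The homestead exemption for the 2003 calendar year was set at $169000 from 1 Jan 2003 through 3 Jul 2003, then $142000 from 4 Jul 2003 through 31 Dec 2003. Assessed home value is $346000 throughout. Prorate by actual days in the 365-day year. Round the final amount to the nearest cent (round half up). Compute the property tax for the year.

1 Jan – 3 Jul 2003: 184 days, exemption $169000 → ($346000 − $169000) × 3.8% × 184/365 = $3390.6411
4 Jul – 31 Dec 2003: 181 days, exemption $142000 → ($346000 − $142000) × 3.8% × 181/365 = $3844.1425
Total = $7234.7836

$7234.78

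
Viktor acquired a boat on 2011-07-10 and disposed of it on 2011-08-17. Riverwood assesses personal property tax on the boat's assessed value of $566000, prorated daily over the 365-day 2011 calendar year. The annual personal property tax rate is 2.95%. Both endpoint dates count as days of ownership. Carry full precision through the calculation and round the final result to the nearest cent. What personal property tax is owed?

Days held (2011-07-10 to 2011-08-17): 39 out of 365
Tax = $566000 × 2.95% × 39/365 = $1784.0630

$1784.06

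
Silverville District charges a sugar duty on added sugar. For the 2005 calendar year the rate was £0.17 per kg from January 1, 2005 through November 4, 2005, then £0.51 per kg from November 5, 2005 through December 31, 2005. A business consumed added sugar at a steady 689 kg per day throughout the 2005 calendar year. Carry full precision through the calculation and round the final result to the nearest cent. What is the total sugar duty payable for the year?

£56,105.27

January 1 – November 4, 2005: 308 days × 689 kg/day = 212,212 kg at £0.17/kg → £36,076.04
November 5 – December 31, 2005: 57 days × 689 kg/day = 39,273 kg at £0.51/kg → £20,029.23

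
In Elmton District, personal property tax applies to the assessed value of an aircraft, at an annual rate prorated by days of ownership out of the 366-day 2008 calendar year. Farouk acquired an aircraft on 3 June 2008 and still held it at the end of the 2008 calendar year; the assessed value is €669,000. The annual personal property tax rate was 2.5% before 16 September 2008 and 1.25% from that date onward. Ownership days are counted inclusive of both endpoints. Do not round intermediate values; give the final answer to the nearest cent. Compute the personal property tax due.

€7,242.93

3 June – 15 September 2008: 105 days at 2.5% → €669,000 × 2.5% × 105/366 = €4,798.1557
16 September – 31 December 2008: 107 days at 1.25% → €669,000 × 1.25% × 107/366 = €2,444.7746
Total = €7,242.9303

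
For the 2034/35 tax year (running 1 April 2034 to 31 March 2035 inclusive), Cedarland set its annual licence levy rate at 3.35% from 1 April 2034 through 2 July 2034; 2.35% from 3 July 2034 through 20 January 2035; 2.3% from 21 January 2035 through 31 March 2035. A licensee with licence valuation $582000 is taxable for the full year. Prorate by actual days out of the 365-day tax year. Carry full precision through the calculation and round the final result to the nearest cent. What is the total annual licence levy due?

1 April – 2 July 2034: 93 days at 3.35% → $582000 × 3.35% × 93/365 = $4967.7288
3 July 2034 – 20 January 2035: 202 days at 2.35% → $582000 × 2.35% × 202/365 = $7569.1890
21 January – 31 March 2035: 70 days at 2.3% → $582000 × 2.3% × 70/365 = $2567.1781
Total = $15104.0959

$15104.10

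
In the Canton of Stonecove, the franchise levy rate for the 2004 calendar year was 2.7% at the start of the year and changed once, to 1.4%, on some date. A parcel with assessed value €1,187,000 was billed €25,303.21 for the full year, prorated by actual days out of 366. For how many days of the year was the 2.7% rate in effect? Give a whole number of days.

Let d = days at the first rate; then 366 − d days at the second rate.
€1,187,000 × [2.7%·d + 1.4%·(366−d)] / 366 = €25,303.21
Solving gives d = 206, so the new rate took effect on July 25, 2004.

206 days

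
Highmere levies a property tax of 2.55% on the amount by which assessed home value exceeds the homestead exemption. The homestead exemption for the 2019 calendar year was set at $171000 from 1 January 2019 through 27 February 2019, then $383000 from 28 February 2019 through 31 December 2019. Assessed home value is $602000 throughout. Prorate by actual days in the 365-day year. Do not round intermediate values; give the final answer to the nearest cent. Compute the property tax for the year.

1 January – 27 February 2019: 58 days, exemption $171000 → ($602000 − $171000) × 2.55% × 58/365 = $1746.4356
28 February – 31 December 2019: 307 days, exemption $383000 → ($602000 − $383000) × 2.55% × 307/365 = $4697.1000
Total = $6443.5356

$6443.54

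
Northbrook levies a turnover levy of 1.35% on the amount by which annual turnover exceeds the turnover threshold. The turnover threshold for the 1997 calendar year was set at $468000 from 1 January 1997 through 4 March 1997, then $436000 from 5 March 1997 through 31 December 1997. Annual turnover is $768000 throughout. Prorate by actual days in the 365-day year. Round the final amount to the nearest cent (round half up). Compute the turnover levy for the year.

$4407.44

1 January – 4 March 1997: 63 days, exemption $468000 → ($768000 − $468000) × 1.35% × 63/365 = $699.0411
5 March – 31 December 1997: 302 days, exemption $436000 → ($768000 − $436000) × 1.35% × 302/365 = $3708.3945
Total = $4407.4356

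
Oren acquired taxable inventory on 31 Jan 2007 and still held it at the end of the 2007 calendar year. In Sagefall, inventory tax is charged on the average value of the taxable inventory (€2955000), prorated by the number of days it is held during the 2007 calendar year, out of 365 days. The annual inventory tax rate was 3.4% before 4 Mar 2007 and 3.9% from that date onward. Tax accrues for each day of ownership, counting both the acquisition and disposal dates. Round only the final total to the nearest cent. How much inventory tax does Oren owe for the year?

€104477.47

31 Jan – 3 Mar 2007: 32 days at 3.4% → €2955000 × 3.4% × 32/365 = €8808.3288
4 Mar – 31 Dec 2007: 303 days at 3.9% → €2955000 × 3.9% × 303/365 = €95669.1370
Total = €104477.4658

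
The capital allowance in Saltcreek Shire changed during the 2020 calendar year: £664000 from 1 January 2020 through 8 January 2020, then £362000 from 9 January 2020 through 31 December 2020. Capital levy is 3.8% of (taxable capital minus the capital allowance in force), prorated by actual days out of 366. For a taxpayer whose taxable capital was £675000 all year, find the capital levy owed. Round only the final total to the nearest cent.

1 January – 8 January 2020: 8 days, exemption £664000 → (£675000 − £664000) × 3.8% × 8/366 = £9.1366
9 January – 31 December 2020: 358 days, exemption £362000 → (£675000 − £362000) × 3.8% × 358/366 = £11634.0219
Total = £11643.1585

£11643.16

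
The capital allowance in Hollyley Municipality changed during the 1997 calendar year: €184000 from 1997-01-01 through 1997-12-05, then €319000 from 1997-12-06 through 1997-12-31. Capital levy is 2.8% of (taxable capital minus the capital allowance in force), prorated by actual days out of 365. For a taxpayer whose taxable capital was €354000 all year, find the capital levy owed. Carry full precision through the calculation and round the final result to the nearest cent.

€4490.74

1997-01-01 to 1997-12-05: 339 days, exemption €184000 → (€354000 − €184000) × 2.8% × 339/365 = €4420.9315
1997-12-06 to 1997-12-31: 26 days, exemption €319000 → (€354000 − €319000) × 2.8% × 26/365 = €69.8082
Total = €4490.7397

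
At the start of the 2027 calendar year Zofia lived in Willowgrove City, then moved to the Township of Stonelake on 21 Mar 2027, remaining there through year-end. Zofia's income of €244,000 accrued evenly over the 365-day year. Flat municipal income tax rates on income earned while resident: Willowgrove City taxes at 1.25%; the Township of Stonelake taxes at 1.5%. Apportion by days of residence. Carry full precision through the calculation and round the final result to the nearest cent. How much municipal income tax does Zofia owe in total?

Willowgrove City, 1 Jan – 20 Mar 2027: 79 days → €244,000 × 1.25% × 79/365 = €660.1370
The Township of Stonelake, 21 Mar – 31 Dec 2027: 286 days → €244,000 × 1.5% × 286/365 = €2,867.8356
Total = €3,527.9726

€3,527.97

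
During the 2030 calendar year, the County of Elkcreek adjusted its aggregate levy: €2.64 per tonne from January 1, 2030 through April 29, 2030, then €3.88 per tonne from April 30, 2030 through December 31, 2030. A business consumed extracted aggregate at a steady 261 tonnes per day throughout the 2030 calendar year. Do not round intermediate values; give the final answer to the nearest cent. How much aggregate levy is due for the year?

January 1 – April 29, 2030: 119 days × 261 tonnes/day = 31,059 tonnes at €2.64/tonne → €81,995.76
April 30 – December 31, 2030: 246 days × 261 tonnes/day = 64,206 tonnes at €3.88/tonne → €249,119.28

€331,115.04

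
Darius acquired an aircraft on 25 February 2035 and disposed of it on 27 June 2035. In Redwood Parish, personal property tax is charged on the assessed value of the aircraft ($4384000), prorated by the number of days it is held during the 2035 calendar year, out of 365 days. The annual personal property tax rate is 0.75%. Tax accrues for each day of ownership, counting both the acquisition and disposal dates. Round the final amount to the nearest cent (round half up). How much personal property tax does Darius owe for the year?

$11080.11

Days held (25 February – 27 June 2035): 123 out of 365
Tax = $4384000 × 0.75% × 123/365 = $11080.1096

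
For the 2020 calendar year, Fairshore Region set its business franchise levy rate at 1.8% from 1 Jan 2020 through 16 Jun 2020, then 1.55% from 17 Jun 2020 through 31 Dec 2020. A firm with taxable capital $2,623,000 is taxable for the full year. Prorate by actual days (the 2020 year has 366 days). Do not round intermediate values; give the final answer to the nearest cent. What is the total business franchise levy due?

1 Jan – 16 Jun 2020: 168 days at 1.8% → $2,623,000 × 1.8% × 168/366 = $21,672.0000
17 Jun – 31 Dec 2020: 198 days at 1.55% → $2,623,000 × 1.55% × 198/366 = $21,994.5000
Total = $43,666.5000

$43,666.50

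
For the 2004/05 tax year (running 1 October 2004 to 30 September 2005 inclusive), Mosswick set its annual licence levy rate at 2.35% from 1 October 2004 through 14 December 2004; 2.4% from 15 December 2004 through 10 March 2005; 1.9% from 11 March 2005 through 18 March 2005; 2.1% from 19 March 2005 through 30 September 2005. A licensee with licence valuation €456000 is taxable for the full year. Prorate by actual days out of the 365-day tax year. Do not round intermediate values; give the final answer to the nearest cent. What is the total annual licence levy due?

1 October – 14 December 2004: 75 days at 2.35% → €456000 × 2.35% × 75/365 = €2201.9178
15 December 2004 – 10 March 2005: 86 days at 2.4% → €456000 × 2.4% × 86/365 = €2578.5863
11 March – 18 March 2005: 8 days at 1.9% → €456000 × 1.9% × 8/365 = €189.8959
19 March – 30 September 2005: 196 days at 2.1% → €456000 × 2.1% × 196/365 = €5142.1808
Total = €10112.5808

€10112.58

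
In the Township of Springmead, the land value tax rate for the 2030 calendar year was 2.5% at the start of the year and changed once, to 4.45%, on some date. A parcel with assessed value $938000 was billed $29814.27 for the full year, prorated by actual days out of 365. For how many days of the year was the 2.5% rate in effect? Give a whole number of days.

238 days

Let d = days at the first rate; then 365 − d days at the second rate.
$938000 × [2.5%·d + 4.45%·(365−d)] / 365 = $29814.27
Solving gives d = 238, so the new rate took effect on August 27, 2030.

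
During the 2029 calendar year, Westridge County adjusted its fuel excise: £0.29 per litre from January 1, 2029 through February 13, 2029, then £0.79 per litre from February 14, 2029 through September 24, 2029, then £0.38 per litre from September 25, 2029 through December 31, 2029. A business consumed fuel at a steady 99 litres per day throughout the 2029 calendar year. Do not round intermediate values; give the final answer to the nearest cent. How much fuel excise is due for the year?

£22,390.83

January 1 – February 13, 2029: 44 days × 99 litres/day = 4,356 litres at £0.29/litre → £1,263.24
February 14 – September 24, 2029: 223 days × 99 litres/day = 22,077 litres at £0.79/litre → £17,440.83
September 25 – December 31, 2029: 98 days × 99 litres/day = 9,702 litres at £0.38/litre → £3,686.76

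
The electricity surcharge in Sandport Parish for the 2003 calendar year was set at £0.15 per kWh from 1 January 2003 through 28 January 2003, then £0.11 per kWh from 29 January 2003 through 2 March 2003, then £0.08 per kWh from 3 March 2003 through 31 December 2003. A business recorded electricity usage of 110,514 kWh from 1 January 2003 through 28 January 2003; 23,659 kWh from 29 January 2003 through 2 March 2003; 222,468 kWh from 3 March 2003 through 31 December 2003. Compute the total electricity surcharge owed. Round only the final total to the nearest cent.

1 January – 28 January 2003: 110,514 kWh at £0.15/kWh → £16,577.10
29 January – 2 March 2003: 23,659 kWh at £0.11/kWh → £2,602.49
3 March – 31 December 2003: 222,468 kWh at £0.08/kWh → £17,797.44

£36,977.03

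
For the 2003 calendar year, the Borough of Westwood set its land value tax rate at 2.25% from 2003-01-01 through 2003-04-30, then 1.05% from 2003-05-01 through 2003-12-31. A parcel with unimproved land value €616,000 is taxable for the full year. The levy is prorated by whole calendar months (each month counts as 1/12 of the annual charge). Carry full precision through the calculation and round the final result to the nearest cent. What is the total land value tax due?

€8,932.00

2003-01-01 to 2003-04-30: 4 months at 2.25% → €616,000 × 2.25% × 4/12 = €4,620.0000
2003-05-01 to 2003-12-31: 8 months at 1.05% → €616,000 × 1.05% × 8/12 = €4,312.0000
Total = €8,932.0000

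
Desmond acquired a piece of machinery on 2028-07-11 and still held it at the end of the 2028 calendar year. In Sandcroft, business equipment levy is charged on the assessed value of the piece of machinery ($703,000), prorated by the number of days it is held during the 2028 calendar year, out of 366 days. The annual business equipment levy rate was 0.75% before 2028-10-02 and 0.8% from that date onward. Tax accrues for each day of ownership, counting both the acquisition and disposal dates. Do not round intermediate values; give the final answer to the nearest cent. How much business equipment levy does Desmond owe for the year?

2028-07-11 to 2028-10-01: 83 days at 0.75% → $703,000 × 0.75% × 83/366 = $1,195.6762
2028-10-02 to 2028-12-31: 91 days at 0.8% → $703,000 × 0.8% × 91/366 = $1,398.3169
Total = $2,593.9932

$2,593.99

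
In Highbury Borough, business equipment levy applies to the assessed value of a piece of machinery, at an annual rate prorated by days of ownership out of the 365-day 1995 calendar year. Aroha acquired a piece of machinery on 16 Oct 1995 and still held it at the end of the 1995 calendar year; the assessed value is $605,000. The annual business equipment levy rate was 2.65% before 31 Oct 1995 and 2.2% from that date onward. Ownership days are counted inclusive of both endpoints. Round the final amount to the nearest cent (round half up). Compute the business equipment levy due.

$2,919.75

16 Oct – 30 Oct 1995: 15 days at 2.65% → $605,000 × 2.65% × 15/365 = $658.8699
31 Oct – 31 Dec 1995: 62 days at 2.2% → $605,000 × 2.2% × 62/365 = $2,260.8767
Total = $2,919.7466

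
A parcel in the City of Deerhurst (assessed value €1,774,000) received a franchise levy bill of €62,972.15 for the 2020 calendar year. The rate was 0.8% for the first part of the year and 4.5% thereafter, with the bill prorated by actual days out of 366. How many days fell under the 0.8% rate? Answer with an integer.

Let d = days at the first rate; then 366 − d days at the second rate.
€1,774,000 × [0.8%·d + 4.5%·(366−d)] / 366 = €62,972.15
Solving gives d = 94, so the new rate took effect on April 4, 2020.

94 days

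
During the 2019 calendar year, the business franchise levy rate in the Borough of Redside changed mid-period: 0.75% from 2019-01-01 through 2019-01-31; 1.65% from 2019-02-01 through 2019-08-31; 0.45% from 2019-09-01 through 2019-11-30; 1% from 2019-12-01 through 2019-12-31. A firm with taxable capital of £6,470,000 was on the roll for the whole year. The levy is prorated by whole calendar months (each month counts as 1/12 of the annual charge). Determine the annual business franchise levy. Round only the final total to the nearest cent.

2019-01-01 to 2019-01-31: 1 month at 0.75% → £6,470,000 × 0.75% × 1/12 = £4,043.7500
2019-02-01 to 2019-08-31: 7 months at 1.65% → £6,470,000 × 1.65% × 7/12 = £62,273.7500
2019-09-01 to 2019-11-30: 3 months at 0.45% → £6,470,000 × 0.45% × 3/12 = £7,278.7500
2019-12-01 to 2019-12-31: 1 month at 1% → £6,470,000 × 1% × 1/12 = £5,391.6667
Total = £78,987.9167

£78,987.92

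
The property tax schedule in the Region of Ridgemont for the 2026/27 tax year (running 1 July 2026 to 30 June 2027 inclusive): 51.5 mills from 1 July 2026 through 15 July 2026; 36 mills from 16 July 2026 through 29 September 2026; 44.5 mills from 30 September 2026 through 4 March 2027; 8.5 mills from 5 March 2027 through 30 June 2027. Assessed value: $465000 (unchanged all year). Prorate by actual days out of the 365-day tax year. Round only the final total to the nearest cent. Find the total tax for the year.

$14591.45

1 July – 15 July 2026: 15 days at 51.5 mills → $465000 × 5.15% × 15/365 = $984.1438
16 July – 29 September 2026: 76 days at 36 mills → $465000 × 3.6% × 76/365 = $3485.5890
30 September 2026 – 4 March 2027: 156 days at 44.5 mills → $465000 × 4.45% × 156/365 = $8843.9178
5 March – 30 June 2027: 118 days at 8.5 mills → $465000 × 0.85% × 118/365 = $1277.7945
Total = $14591.4452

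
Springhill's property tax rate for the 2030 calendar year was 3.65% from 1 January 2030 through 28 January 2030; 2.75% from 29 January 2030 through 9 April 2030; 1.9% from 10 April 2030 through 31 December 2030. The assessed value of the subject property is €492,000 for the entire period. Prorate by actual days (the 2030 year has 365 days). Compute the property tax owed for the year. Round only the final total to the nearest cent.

1 January – 28 January 2030: 28 days at 3.65% → €492,000 × 3.65% × 28/365 = €1,377.6000
29 January – 9 April 2030: 71 days at 2.75% → €492,000 × 2.75% × 71/365 = €2,631.8630
10 April – 31 December 2030: 266 days at 1.9% → €492,000 × 1.9% × 266/365 = €6,812.5151
Total = €10,821.9781

€10,821.98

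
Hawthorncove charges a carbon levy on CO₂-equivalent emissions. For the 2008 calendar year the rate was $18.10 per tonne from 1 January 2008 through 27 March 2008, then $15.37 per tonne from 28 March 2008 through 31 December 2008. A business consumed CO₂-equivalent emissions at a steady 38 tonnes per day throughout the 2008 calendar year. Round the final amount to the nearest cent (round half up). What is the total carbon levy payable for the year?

1 January – 27 March 2008: 87 days × 38 tonnes/day = 3,306 tonnes at $18.10/tonne → $59,838.60
28 March – 31 December 2008: 279 days × 38 tonnes/day = 10,602 tonnes at $15.37/tonne → $162,952.74

$222,791.34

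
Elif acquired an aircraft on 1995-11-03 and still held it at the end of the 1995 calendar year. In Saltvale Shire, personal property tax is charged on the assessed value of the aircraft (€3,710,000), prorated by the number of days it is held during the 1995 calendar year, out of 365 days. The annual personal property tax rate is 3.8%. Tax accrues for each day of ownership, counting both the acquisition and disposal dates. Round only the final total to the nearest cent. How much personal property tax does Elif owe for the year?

€22,788.55

Days held (1995-11-03 to 1995-12-31): 59 out of 365
Tax = €3,710,000 × 3.8% × 59/365 = €22,788.5479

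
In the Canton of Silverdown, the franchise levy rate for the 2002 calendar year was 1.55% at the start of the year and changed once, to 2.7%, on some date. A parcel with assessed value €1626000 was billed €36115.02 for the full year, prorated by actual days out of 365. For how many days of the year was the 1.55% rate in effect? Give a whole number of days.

Let d = days at the first rate; then 365 − d days at the second rate.
€1626000 × [1.55%·d + 2.7%·(365−d)] / 365 = €36115.02
Solving gives d = 152, so the new rate took effect on 2 June 2002.

152 days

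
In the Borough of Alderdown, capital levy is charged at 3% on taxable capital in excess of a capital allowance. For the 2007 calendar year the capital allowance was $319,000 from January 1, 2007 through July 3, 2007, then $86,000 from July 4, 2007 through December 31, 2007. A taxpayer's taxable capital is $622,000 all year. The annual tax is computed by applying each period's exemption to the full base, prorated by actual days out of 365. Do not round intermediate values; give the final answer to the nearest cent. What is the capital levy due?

$12,556.27

January 1 – July 3, 2007: 184 days, exemption $319,000 → ($622,000 − $319,000) × 3% × 184/365 = $4,582.3562
July 4 – December 31, 2007: 181 days, exemption $86,000 → ($622,000 − $86,000) × 3% × 181/365 = $7,973.9178
Total = $12,556.2740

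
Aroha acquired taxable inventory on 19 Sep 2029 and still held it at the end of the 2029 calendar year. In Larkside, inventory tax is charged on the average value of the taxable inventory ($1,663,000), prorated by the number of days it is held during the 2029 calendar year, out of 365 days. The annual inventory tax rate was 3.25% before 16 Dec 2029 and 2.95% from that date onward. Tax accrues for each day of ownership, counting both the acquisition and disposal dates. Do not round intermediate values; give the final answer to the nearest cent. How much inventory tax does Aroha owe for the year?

19 Sep – 15 Dec 2029: 88 days at 3.25% → $1,663,000 × 3.25% × 88/365 = $13,030.6301
16 Dec – 31 Dec 2029: 16 days at 2.95% → $1,663,000 × 2.95% × 16/365 = $2,150.5096
Total = $15,181.1397

$15,181.14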